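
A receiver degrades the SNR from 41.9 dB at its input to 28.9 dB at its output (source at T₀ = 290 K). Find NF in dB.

13.0 dB

NF (dB) = SNR_in(dB) − SNR_out(dB) when the source is at T₀
NF = 41.9 − 28.9 = 13.0 dB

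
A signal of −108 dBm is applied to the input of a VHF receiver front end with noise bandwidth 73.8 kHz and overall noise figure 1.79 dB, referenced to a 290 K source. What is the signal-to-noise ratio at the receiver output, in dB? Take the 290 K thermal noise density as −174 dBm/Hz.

15.5 dB

Noise floor: N = −174 + 10 log₁₀(B) + NF
10 log₁₀(7.38×10⁴) = 48.68 dB
N = −174 + 48.68 + 1.79 = −123.53 dBm
SNR = P_sig − N = −108 − (−123.53) = 15.53 dB → 15.5 dB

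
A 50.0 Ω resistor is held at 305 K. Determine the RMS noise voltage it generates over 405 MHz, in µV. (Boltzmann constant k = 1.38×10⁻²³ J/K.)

V_n = √(4kTRB)
4kTRB = 4 × 1.38×10⁻²³ × 305 × 5.00×10¹ × 4.05×10⁸ = 3.41×10⁻¹⁰ V²
V_n = √(3.41×10⁻¹⁰) = 1.85×10⁻⁵ V = 18.5 µV

18.5 µV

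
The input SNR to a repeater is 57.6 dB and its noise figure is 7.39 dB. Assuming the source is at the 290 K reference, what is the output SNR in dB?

By definition F = SNR_in/SNR_out, so in dB: SNR_out = SNR_in − NF
SNR_out = 57.6 − 7.39 = 50.21 dB

50.21 dB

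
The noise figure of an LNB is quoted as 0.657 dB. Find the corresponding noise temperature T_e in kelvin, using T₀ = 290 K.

47.4 K

F = 10^(0.657/10) = 1.16332
T_e = (F − 1)·T₀ = (1.16332 − 1) × 290 = 47.4 K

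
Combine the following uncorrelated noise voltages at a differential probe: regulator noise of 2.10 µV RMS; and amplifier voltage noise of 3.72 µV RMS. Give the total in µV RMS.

4.27 µV

Uncorrelated sources add in power (mean-square): V_tot = √(ΣV_i²)
V_tot = √[(2.10×10⁻⁶)² + (3.72×10⁻⁶)²] = 4.27×10⁻⁶ V = 4.27 µV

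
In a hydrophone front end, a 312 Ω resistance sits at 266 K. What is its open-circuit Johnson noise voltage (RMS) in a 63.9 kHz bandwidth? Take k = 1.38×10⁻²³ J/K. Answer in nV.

541 nV

V_n = √(4kTRB)
4kTRB = 4 × 1.38×10⁻²³ × 266 × 3.12×10² × 6.39×10⁴ = 2.93×10⁻¹³ V²
V_n = √(2.93×10⁻¹³) = 5.41×10⁻⁷ V = 541 nV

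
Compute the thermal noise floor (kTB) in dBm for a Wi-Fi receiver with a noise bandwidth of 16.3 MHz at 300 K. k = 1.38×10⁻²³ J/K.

−101.7 dBm

P_n = kTB = 1.38×10⁻²³ × 300 × 1.63×10⁷ = 6.75×10⁻¹⁴ W
In dBm: 10 log₁₀(6.75×10⁻¹⁴ / 10⁻³) = −101.7 dBm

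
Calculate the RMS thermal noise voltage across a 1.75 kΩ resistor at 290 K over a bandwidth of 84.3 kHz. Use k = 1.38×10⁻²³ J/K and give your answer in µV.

1.54 µV

V_n = √(4kTRB)
4kTRB = 4 × 1.38×10⁻²³ × 290 × 1.75×10³ × 8.43×10⁴ = 2.36×10⁻¹² V²
V_n = √(2.36×10⁻¹²) = 1.54×10⁻⁶ V = 1.54 µV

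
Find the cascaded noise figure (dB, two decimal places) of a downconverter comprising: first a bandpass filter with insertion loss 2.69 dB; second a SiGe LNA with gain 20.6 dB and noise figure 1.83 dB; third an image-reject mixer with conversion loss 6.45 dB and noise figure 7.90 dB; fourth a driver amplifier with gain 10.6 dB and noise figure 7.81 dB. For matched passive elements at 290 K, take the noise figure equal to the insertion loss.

Convert to linear (a loss of L dB is a gain of −L dB): F_i = 10^(NF_i/10), G_i = 10^(G_i,dB/10)
  Stage 1: F_1 = 10^(2.69/10) = 1.858, G_1 = 10^(−2.69/10) = 0.5383
  Stage 2: F_2 = 10^(1.83/10) = 1.524, G_2 = 10^(20.6/10) = 114.8
  Stage 3: F_3 = 10^(7.90/10) = 6.166, G_3 = 10^(−6.45/10) = 0.2265
  Stage 4: F_4 = 10^(7.81/10) = 6.039, G_4 = 10^(10.6/10) = 11.48
Friis cascade:
  F = 1.858 + (1.524 − 1)/0.5383 + (6.166 − 1)/61.80 + (6.039 − 1)/14.00 = 3.275
NF = 10 log₁₀(3.275) = 5.15 dB

5.15 dB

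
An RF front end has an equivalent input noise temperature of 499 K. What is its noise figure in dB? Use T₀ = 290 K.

4.35 dB

F = 1 + T_e/T₀ = 1 + 499/290 = 2.72069
NF = 10 log₁₀(2.72069) = 4.35 dB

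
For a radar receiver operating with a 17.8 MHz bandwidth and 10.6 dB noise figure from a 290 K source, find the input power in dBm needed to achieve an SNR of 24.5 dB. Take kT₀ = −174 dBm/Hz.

Sensitivity = −174 + 10 log₁₀(B) + NF + SNR_min
= −174 + 72.5 + 10.6 + 24.5
= −66.4 dBm → −66.4 dBm

−66.4 dBm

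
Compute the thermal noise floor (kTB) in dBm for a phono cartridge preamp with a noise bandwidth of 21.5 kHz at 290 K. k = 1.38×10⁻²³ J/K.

−130.7 dBm

P_n = kTB = 1.38×10⁻²³ × 290 × 2.15×10⁴ = 8.60×10⁻¹⁷ W
In dBm: 10 log₁₀(8.60×10⁻¹⁷ / 10⁻³) = −130.7 dBm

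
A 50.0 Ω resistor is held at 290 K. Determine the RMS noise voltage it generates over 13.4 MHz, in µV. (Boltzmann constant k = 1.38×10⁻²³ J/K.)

V_n = √(4kTRB)
4kTRB = 4 × 1.38×10⁻²³ × 290 × 5.00×10¹ × 1.34×10⁷ = 1.07×10⁻¹¹ V²
V_n = √(1.07×10⁻¹¹) = 3.27×10⁻⁶ V = 3.27 µV

3.27 µV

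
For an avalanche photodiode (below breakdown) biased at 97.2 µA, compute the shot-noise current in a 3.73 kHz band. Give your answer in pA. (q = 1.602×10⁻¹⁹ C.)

341 pA

I_n = √(2qI·B)
2qI·B = 2 × 1.602×10⁻¹⁹ × 9.72×10⁻⁵ × 3.73×10³ = 1.16×10⁻¹⁹ A²
I_n = √(1.16×10⁻¹⁹) = 3.41×10⁻¹⁰ A = 341 pA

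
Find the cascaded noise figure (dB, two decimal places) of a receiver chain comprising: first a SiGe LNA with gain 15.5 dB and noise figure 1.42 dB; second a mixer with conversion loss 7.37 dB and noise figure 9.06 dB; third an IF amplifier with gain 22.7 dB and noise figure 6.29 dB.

Convert to linear (a loss of L dB is a gain of −L dB): F_i = 10^(NF_i/10), G_i = 10^(G_i,dB/10)
  Stage 1: F_1 = 10^(1.42/10) = 1.387, G_1 = 10^(15.5/10) = 35.48
  Stage 2: F_2 = 10^(9.06/10) = 8.054, G_2 = 10^(−7.37/10) = 0.1832
  Stage 3: F_3 = 10^(6.29/10) = 4.256, G_3 = 10^(22.7/10) = 186.2
Friis cascade:
  F = 1.387 + (8.054 − 1)/35.48 + (4.256 − 1)/6.501 = 2.086
NF = 10 log₁₀(2.086) = 3.19 dB

3.19 dB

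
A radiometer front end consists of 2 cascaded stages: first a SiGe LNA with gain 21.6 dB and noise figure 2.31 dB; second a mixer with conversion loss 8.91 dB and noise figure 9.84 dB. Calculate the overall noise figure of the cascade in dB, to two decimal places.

Convert to linear (a loss of L dB is a gain of −L dB): F_i = 10^(NF_i/10), G_i = 10^(G_i,dB/10)
  Stage 1: F_1 = 10^(2.31/10) = 1.702, G_1 = 10^(21.6/10) = 144.5
  Stage 2: F_2 = 10^(9.84/10) = 9.638, G_2 = 10^(−8.91/10) = 0.1285
Friis cascade:
  F = 1.702 + (9.638 − 1)/144.5 = 1.762
NF = 10 log₁₀(1.762) = 2.46 dB

2.46 dB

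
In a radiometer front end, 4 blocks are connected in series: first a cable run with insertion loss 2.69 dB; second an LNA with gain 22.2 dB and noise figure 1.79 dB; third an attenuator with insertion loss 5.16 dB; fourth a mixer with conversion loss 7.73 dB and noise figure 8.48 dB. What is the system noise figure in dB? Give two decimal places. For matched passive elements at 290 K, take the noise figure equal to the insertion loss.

4.85 dB

Convert to linear (a loss of L dB is a gain of −L dB): F_i = 10^(NF_i/10), G_i = 10^(G_i,dB/10)
  Stage 1: F_1 = 10^(2.69/10) = 1.858, G_1 = 10^(−2.69/10) = 0.5383
  Stage 2: F_2 = 10^(1.79/10) = 1.510, G_2 = 10^(22.2/10) = 166.0
  Stage 3: F_3 = 10^(5.16/10) = 3.281, G_3 = 10^(−5.16/10) = 0.3048
  Stage 4: F_4 = 10^(8.48/10) = 7.047, G_4 = 10^(−7.73/10) = 0.1687
Friis cascade:
  F = 1.858 + (1.510 − 1)/0.5383 + (3.281 − 1)/89.33 + (7.047 − 1)/27.23 = 3.053
NF = 10 log₁₀(3.053) = 4.85 dB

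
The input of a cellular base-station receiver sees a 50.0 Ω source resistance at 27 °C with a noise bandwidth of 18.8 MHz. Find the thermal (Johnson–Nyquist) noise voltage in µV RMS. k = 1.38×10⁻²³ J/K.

T = 27 °C + 273.15 = 300.15 K
V_n = √(4kTRB)
4kTRB = 4 × 1.38×10⁻²³ × 300.15 × 5.00×10¹ × 1.88×10⁷ = 1.56×10⁻¹¹ V²
V_n = √(1.56×10⁻¹¹) = 3.95×10⁻⁶ V = 3.95 µV

3.95 µV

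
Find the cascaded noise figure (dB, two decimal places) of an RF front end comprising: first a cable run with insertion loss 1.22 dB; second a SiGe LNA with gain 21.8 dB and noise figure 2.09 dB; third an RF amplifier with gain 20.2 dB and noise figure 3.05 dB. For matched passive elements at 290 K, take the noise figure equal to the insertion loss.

3.33 dB

Convert to linear (a loss of L dB is a gain of −L dB): F_i = 10^(NF_i/10), G_i = 10^(G_i,dB/10)
  Stage 1: F_1 = 10^(1.22/10) = 1.324, G_1 = 10^(−1.22/10) = 0.7551
  Stage 2: F_2 = 10^(2.09/10) = 1.618, G_2 = 10^(21.8/10) = 151.4
  Stage 3: F_3 = 10^(3.05/10) = 2.018, G_3 = 10^(20.2/10) = 104.7
Friis cascade:
  F = 1.324 + (1.618 − 1)/0.7551 + (2.018 − 1)/114.3 = 2.152
NF = 10 log₁₀(2.152) = 3.33 dB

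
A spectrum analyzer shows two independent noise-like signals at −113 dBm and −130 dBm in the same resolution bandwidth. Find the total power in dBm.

Convert to linear, add, convert back:
P₁ = 5.01×10⁻¹⁵ W, P₂ = 1.00×10⁻¹⁶ W
P_tot = 5.11×10⁻¹⁵ W → 10 log₁₀(P_tot / 10⁻³) = −112.9 dBm

−112.9 dBm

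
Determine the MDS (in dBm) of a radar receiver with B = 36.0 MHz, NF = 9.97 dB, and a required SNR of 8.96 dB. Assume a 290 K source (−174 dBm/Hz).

−79.5 dBm

Sensitivity = −174 + 10 log₁₀(B) + NF + SNR_min
= −174 + 75.56 + 9.97 + 8.96
= −79.51 dBm → −79.5 dBm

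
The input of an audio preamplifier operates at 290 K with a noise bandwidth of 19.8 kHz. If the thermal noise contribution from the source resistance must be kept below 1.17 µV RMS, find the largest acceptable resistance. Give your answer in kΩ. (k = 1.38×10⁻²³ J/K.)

Johnson–Nyquist: V_n = √(4kTRB) ⇒ R = V_n² / (4kTB)
4kTB = 4 × 1.38×10⁻²³ × 290 × 1.98×10⁴ = 3.17×10⁻¹⁶
R = (1.17×10⁻⁶)² / 3.17×10⁻¹⁶ = 4.32×10³ Ω = 4.32 kΩ

4.32 kΩ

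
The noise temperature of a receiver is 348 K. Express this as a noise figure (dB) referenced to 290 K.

3.42 dB

F = 1 + T_e/T₀ = 1 + 348/290 = 2.2
NF = 10 log₁₀(2.2) = 3.42 dB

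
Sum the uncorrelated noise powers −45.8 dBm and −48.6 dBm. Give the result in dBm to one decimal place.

−44.0 dBm

Convert to linear, add, convert back:
P₁ = 2.63×10⁻⁸ W, P₂ = 1.38×10⁻⁸ W
P_tot = 4.01×10⁻⁸ W → 10 log₁₀(P_tot / 10⁻³) = −44.0 dBm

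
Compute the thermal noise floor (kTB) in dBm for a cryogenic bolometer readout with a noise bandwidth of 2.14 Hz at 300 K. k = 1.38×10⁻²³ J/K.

−170.5 dBm

P_n = kTB = 1.38×10⁻²³ × 300 × 2.14×10⁰ = 8.86×10⁻²¹ W
In dBm: 10 log₁₀(8.86×10⁻²¹ / 10⁻³) = −170.5 dBm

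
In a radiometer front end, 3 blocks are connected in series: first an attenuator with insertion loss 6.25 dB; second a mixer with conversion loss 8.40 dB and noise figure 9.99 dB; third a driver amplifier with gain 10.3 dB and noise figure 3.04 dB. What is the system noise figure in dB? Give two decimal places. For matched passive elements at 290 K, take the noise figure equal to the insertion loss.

18.55 dB

Convert to linear (a loss of L dB is a gain of −L dB): F_i = 10^(NF_i/10), G_i = 10^(G_i,dB/10)
  Stage 1: F_1 = 10^(6.25/10) = 4.217, G_1 = 10^(−6.25/10) = 0.2371
  Stage 2: F_2 = 10^(9.99/10) = 9.977, G_2 = 10^(−8.40/10) = 0.1445
  Stage 3: F_3 = 10^(3.04/10) = 2.014, G_3 = 10^(10.3/10) = 10.72
Friis cascade:
  F = 4.217 + (9.977 − 1)/0.2371 + (2.014 − 1)/0.03428 = 71.65
NF = 10 log₁₀(71.65) = 18.55 dB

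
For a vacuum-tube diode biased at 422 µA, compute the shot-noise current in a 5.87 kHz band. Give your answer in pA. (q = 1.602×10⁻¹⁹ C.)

891 pA

I_n = √(2qI·B)
2qI·B = 2 × 1.602×10⁻¹⁹ × 4.22×10⁻⁴ × 5.87×10³ = 7.94×10⁻¹⁹ A²
I_n = √(7.94×10⁻¹⁹) = 8.91×10⁻¹⁰ A = 891 pA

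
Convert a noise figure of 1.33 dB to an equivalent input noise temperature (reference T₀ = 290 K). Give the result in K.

F = 10^(1.33/10) = 1.35831
T_e = (F − 1)·T₀ = (1.35831 − 1) × 290 = 104 K

104 K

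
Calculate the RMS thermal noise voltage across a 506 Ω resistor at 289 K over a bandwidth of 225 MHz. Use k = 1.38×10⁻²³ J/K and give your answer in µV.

V_n = √(4kTRB)
4kTRB = 4 × 1.38×10⁻²³ × 289 × 5.06×10² × 2.25×10⁸ = 1.82×10⁻⁹ V²
V_n = √(1.82×10⁻⁹) = 4.26×10⁻⁵ V = 42.6 µV

42.6 µV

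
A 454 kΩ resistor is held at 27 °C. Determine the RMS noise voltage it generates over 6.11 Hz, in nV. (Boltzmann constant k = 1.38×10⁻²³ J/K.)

214 nV

T = 27 °C + 273.15 = 300.15 K
V_n = √(4kTRB)
4kTRB = 4 × 1.38×10⁻²³ × 300.15 × 4.54×10⁵ × 6.11×10⁰ = 4.60×10⁻¹⁴ V²
V_n = √(4.60×10⁻¹⁴) = 2.14×10⁻⁷ V = 214 nV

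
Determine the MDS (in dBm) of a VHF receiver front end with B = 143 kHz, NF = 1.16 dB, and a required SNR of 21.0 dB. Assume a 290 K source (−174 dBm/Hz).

−100.3 dBm

Sensitivity = −174 + 10 log₁₀(B) + NF + SNR_min
= −174 + 51.55 + 1.16 + 21.0
= −100.29 dBm → −100.3 dBm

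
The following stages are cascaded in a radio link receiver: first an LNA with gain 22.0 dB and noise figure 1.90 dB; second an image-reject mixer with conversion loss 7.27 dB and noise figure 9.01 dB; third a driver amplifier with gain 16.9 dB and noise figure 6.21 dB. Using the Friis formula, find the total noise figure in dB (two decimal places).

2.30 dB

Convert to linear (a loss of L dB is a gain of −L dB): F_i = 10^(NF_i/10), G_i = 10^(G_i,dB/10)
  Stage 1: F_1 = 10^(1.90/10) = 1.549, G_1 = 10^(22.0/10) = 158.5
  Stage 2: F_2 = 10^(9.01/10) = 7.962, G_2 = 10^(−7.27/10) = 0.1875
  Stage 3: F_3 = 10^(6.21/10) = 4.178, G_3 = 10^(16.9/10) = 48.98
Friis cascade:
  F = 1.549 + (7.962 − 1)/158.5 + (4.178 − 1)/29.72 = 1.700
NF = 10 log₁₀(1.700) = 2.30 dB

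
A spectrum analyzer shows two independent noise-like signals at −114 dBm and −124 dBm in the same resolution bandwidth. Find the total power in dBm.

Convert to linear, add, convert back:
P₁ = 3.98×10⁻¹⁵ W, P₂ = 3.98×10⁻¹⁶ W
P_tot = 4.38×10⁻¹⁵ W → 10 log₁₀(P_tot / 10⁻³) = −113.6 dBm

−113.6 dBm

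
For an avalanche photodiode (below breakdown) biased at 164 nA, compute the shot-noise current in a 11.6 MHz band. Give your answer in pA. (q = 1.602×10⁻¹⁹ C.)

I_n = √(2qI·B)
2qI·B = 2 × 1.602×10⁻¹⁹ × 1.64×10⁻⁷ × 1.16×10⁷ = 6.10×10⁻¹⁹ A²
I_n = √(6.10×10⁻¹⁹) = 7.81×10⁻¹⁰ A = 781 pA

781 pA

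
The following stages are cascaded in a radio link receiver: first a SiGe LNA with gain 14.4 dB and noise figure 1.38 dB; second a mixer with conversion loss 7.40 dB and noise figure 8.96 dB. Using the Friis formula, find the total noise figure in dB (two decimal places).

2.10 dB

Convert to linear (a loss of L dB is a gain of −L dB): F_i = 10^(NF_i/10), G_i = 10^(G_i,dB/10)
  Stage 1: F_1 = 10^(1.38/10) = 1.374, G_1 = 10^(14.4/10) = 27.54
  Stage 2: F_2 = 10^(8.96/10) = 7.870, G_2 = 10^(−7.40/10) = 0.1820
Friis cascade:
  F = 1.374 + (7.870 − 1)/27.54 = 1.623
NF = 10 log₁₀(1.623) = 2.10 dB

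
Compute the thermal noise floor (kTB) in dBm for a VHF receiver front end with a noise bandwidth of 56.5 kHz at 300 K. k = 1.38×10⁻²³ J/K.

−126.3 dBm

P_n = kTB = 1.38×10⁻²³ × 300 × 5.65×10⁴ = 2.34×10⁻¹⁶ W
In dBm: 10 log₁₀(2.34×10⁻¹⁶ / 10⁻³) = −126.3 dBm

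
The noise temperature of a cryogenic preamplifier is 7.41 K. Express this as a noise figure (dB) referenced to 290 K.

F = 1 + T_e/T₀ = 1 + 7.41/290 = 1.02555
NF = 10 log₁₀(1.02555) = 0.110 dB

0.110 dB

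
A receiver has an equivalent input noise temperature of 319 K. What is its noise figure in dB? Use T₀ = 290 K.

3.22 dB

F = 1 + T_e/T₀ = 1 + 319/290 = 2.1
NF = 10 log₁₀(2.1) = 3.22 dB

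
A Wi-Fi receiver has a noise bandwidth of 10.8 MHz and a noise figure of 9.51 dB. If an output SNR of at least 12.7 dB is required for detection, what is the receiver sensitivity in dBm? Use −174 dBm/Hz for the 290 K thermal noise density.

Sensitivity = −174 + 10 log₁₀(B) + NF + SNR_min
= −174 + 70.33 + 9.51 + 12.7
= −81.46 dBm → −81.5 dBm

−81.5 dBm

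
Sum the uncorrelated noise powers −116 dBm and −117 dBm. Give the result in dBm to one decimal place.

Convert to linear, add, convert back:
P₁ = 2.51×10⁻¹⁵ W, P₂ = 2.00×10⁻¹⁵ W
P_tot = 4.51×10⁻¹⁵ W → 10 log₁₀(P_tot / 10⁻³) = −113.5 dBm

−113.5 dBm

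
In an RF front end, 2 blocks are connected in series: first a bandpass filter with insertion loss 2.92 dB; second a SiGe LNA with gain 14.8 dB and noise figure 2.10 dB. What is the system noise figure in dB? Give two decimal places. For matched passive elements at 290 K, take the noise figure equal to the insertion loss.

Convert to linear (a loss of L dB is a gain of −L dB): F_i = 10^(NF_i/10), G_i = 10^(G_i,dB/10)
  Stage 1: F_1 = 10^(2.92/10) = 1.959, G_1 = 10^(−2.92/10) = 0.5105
  Stage 2: F_2 = 10^(2.10/10) = 1.622, G_2 = 10^(14.8/10) = 30.20
Friis cascade:
  F = 1.959 + (1.622 − 1)/0.5105 = 3.177
NF = 10 log₁₀(3.177) = 5.02 dB

5.02 dB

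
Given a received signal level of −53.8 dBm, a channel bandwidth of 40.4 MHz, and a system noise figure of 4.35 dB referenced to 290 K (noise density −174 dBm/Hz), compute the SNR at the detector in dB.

Noise floor: N = −174 + 10 log₁₀(B) + NF
10 log₁₀(4.04×10⁷) = 76.06 dB
N = −174 + 76.06 + 4.35 = −93.59 dBm
SNR = P_sig − N = −53.8 − (−93.59) = 39.79 dB → 39.8 dB

39.8 dB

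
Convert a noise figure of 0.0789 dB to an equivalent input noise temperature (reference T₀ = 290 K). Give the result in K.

F = 10^(0.0789/10) = 1.01833
T_e = (F − 1)·T₀ = (1.01833 − 1) × 290 = 5.32 K

5.32 K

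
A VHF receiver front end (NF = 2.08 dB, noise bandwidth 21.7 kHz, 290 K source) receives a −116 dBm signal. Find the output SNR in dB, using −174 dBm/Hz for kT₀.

12.6 dB

Noise floor: N = −174 + 10 log₁₀(B) + NF
10 log₁₀(2.17×10⁴) = 43.36 dB
N = −174 + 43.36 + 2.08 = −128.56 dBm
SNR = P_sig − N = −116 − (−128.56) = 12.56 dB → 12.6 dB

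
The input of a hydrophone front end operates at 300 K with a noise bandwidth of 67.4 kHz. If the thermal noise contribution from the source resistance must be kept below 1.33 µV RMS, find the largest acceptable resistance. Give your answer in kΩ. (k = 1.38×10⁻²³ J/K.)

Johnson–Nyquist: V_n = √(4kTRB) ⇒ R = V_n² / (4kTB)
4kTB = 4 × 1.38×10⁻²³ × 300 × 6.74×10⁴ = 1.12×10⁻¹⁵
R = (1.33×10⁻⁶)² / 1.12×10⁻¹⁵ = 1.58×10³ Ω = 1.58 kΩ

1.58 kΩ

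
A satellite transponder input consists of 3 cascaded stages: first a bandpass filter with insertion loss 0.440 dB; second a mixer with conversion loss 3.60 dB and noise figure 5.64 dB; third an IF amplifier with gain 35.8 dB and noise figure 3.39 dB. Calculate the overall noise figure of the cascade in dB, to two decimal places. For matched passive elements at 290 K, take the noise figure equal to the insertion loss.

8.48 dB

Convert to linear (a loss of L dB is a gain of −L dB): F_i = 10^(NF_i/10), G_i = 10^(G_i,dB/10)
  Stage 1: F_1 = 10^(0.440/10) = 1.107, G_1 = 10^(−0.440/10) = 0.9036
  Stage 2: F_2 = 10^(5.64/10) = 3.664, G_2 = 10^(−3.60/10) = 0.4365
  Stage 3: F_3 = 10^(3.39/10) = 2.183, G_3 = 10^(35.8/10) = 3802
Friis cascade:
  F = 1.107 + (3.664 − 1)/0.9036 + (2.183 − 1)/0.3945 = 7.053
NF = 10 log₁₀(7.053) = 8.48 dB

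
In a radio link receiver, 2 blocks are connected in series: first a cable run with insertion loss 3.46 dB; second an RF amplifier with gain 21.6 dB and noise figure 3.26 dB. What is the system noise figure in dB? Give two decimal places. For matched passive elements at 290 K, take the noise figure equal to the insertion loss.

Convert to linear (a loss of L dB is a gain of −L dB): F_i = 10^(NF_i/10), G_i = 10^(G_i,dB/10)
  Stage 1: F_1 = 10^(3.46/10) = 2.218, G_1 = 10^(−3.46/10) = 0.4508
  Stage 2: F_2 = 10^(3.26/10) = 2.118, G_2 = 10^(21.6/10) = 144.5
Friis cascade:
  F = 2.218 + (2.118 − 1)/0.4508 = 4.699
NF = 10 log₁₀(4.699) = 6.72 dB

6.72 dB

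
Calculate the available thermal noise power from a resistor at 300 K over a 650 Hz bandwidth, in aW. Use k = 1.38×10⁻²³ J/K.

P_n = kTB = 1.38×10⁻²³ × 300 × 6.50×10² = 2.69×10⁻¹⁸ W = 2.69 aW

2.69 aW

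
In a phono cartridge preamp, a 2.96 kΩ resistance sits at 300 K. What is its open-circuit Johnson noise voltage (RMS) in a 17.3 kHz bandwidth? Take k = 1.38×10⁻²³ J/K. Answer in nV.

921 nV

V_n = √(4kTRB)
4kTRB = 4 × 1.38×10⁻²³ × 300 × 2.96×10³ × 1.73×10⁴ = 8.48×10⁻¹³ V²
V_n = √(8.48×10⁻¹³) = 9.21×10⁻⁷ V = 921 nV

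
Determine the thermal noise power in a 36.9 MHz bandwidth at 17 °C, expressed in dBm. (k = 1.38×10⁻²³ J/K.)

T = 17 °C + 273.15 = 290.15 K
P_n = kTB = 1.38×10⁻²³ × 290.15 × 3.69×10⁷ = 1.48×10⁻¹³ W
In dBm: 10 log₁₀(1.48×10⁻¹³ / 10⁻³) = −98.3 dBm

−98.3 dBm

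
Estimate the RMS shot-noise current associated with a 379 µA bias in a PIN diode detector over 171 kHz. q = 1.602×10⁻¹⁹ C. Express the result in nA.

4.56 nA

I_n = √(2qI·B)
2qI·B = 2 × 1.602×10⁻¹⁹ × 3.79×10⁻⁴ × 1.71×10⁵ = 2.08×10⁻¹⁷ A²
I_n = √(2.08×10⁻¹⁷) = 4.56×10⁻⁹ A = 4.56 nA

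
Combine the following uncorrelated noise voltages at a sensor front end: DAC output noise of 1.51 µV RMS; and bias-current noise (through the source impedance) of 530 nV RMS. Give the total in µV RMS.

1.60 µV

Uncorrelated sources add in power (mean-square): V_tot = √(ΣV_i²)
V_tot = √[(1.51×10⁻⁶)² + (5.30×10⁻⁷)²] = 1.60×10⁻⁶ V = 1.60 µV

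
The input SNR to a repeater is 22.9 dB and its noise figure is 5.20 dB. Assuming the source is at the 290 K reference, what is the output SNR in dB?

By definition F = SNR_in/SNR_out, so in dB: SNR_out = SNR_in − NF
SNR_out = 22.9 − 5.20 = 17.70 dB

17.70 dB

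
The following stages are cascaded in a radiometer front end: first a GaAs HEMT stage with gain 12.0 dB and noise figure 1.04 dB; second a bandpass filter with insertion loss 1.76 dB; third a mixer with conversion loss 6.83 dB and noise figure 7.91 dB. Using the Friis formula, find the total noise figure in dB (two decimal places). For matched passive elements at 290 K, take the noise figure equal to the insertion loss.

2.53 dB

Convert to linear (a loss of L dB is a gain of −L dB): F_i = 10^(NF_i/10), G_i = 10^(G_i,dB/10)
  Stage 1: F_1 = 10^(1.04/10) = 1.271, G_1 = 10^(12.0/10) = 15.85
  Stage 2: F_2 = 10^(1.76/10) = 1.500, G_2 = 10^(−1.76/10) = 0.6668
  Stage 3: F_3 = 10^(7.91/10) = 6.180, G_3 = 10^(−6.83/10) = 0.2075
Friis cascade:
  F = 1.271 + (1.500 − 1)/15.85 + (6.180 − 1)/10.57 = 1.792
NF = 10 log₁₀(1.792) = 2.53 dB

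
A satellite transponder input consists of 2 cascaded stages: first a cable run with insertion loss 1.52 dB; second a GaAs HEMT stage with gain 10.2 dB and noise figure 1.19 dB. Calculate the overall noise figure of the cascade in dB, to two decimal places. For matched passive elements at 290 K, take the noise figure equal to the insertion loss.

Convert to linear (a loss of L dB is a gain of −L dB): F_i = 10^(NF_i/10), G_i = 10^(G_i,dB/10)
  Stage 1: F_1 = 10^(1.52/10) = 1.419, G_1 = 10^(−1.52/10) = 0.7047
  Stage 2: F_2 = 10^(1.19/10) = 1.315, G_2 = 10^(10.2/10) = 10.47
Friis cascade:
  F = 1.419 + (1.315 − 1)/0.7047 = 1.866
NF = 10 log₁₀(1.866) = 2.71 dB

2.71 dB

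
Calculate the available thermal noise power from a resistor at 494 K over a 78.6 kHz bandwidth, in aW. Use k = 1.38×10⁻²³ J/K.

P_n = kTB = 1.38×10⁻²³ × 494 × 7.86×10⁴ = 5.36×10⁻¹⁶ W = 536 aW

536 aW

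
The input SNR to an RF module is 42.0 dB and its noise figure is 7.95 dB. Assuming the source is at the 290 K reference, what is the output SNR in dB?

34.05 dB

By definition F = SNR_in/SNR_out, so in dB: SNR_out = SNR_in − NF
SNR_out = 42.0 − 7.95 = 34.05 dB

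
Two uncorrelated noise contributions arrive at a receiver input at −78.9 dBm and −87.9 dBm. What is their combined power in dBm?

−78.4 dBm

Convert to linear, add, convert back:
P₁ = 1.29×10⁻¹¹ W, P₂ = 1.62×10⁻¹² W
P_tot = 1.45×10⁻¹¹ W → 10 log₁₀(P_tot / 10⁻³) = −78.4 dBm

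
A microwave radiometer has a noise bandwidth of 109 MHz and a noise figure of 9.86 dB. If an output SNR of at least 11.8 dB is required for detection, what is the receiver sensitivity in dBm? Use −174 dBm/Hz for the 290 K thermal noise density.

Sensitivity = −174 + 10 log₁₀(B) + NF + SNR_min
= −174 + 80.37 + 9.86 + 11.8
= −71.97 dBm → −72.0 dBm

−72.0 dBm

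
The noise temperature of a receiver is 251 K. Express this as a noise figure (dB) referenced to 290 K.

F = 1 + T_e/T₀ = 1 + 251/290 = 1.86552
NF = 10 log₁₀(1.86552) = 2.71 dB

2.71 dB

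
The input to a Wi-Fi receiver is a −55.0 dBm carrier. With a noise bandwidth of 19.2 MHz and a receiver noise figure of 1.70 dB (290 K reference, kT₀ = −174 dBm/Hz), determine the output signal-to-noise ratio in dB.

44.5 dB

Noise floor: N = −174 + 10 log₁₀(B) + NF
10 log₁₀(1.92×10⁷) = 72.83 dB
N = −174 + 72.83 + 1.70 = −99.47 dBm
SNR = P_sig − N = −55.0 − (−99.47) = 44.47 dB → 44.5 dB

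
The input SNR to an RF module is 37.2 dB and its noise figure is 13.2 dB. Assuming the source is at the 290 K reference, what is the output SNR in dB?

24.0 dB

By definition F = SNR_in/SNR_out, so in dB: SNR_out = SNR_in − NF
SNR_out = 37.2 − 13.2 = 24.0 dB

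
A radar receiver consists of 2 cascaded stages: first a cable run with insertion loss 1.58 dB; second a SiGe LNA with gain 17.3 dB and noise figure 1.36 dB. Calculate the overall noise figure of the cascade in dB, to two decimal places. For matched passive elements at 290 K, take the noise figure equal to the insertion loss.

2.94 dB

Convert to linear (a loss of L dB is a gain of −L dB): F_i = 10^(NF_i/10), G_i = 10^(G_i,dB/10)
  Stage 1: F_1 = 10^(1.58/10) = 1.439, G_1 = 10^(−1.58/10) = 0.6950
  Stage 2: F_2 = 10^(1.36/10) = 1.368, G_2 = 10^(17.3/10) = 53.70
Friis cascade:
  F = 1.439 + (1.368 − 1)/0.6950 = 1.968
NF = 10 log₁₀(1.968) = 2.94 dB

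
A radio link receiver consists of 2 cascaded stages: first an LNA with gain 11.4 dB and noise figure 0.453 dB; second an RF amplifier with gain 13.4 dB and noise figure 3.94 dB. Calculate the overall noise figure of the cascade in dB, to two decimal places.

Convert to linear (a loss of L dB is a gain of −L dB): F_i = 10^(NF_i/10), G_i = 10^(G_i,dB/10)
  Stage 1: F_1 = 10^(0.453/10) = 1.110, G_1 = 10^(11.4/10) = 13.80
  Stage 2: F_2 = 10^(3.94/10) = 2.477, G_2 = 10^(13.4/10) = 21.88
Friis cascade:
  F = 1.110 + (2.477 − 1)/13.80 = 1.217
NF = 10 log₁₀(1.217) = 0.85 dB

0.85 dB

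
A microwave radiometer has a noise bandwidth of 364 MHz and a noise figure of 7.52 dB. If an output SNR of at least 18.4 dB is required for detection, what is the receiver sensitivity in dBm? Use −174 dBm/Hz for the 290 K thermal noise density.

Sensitivity = −174 + 10 log₁₀(B) + NF + SNR_min
= −174 + 85.61 + 7.52 + 18.4
= −62.47 dBm → −62.5 dBm

−62.5 dBm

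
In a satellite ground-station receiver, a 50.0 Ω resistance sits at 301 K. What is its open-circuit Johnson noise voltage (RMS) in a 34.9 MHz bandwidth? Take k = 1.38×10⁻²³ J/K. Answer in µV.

5.38 µV

V_n = √(4kTRB)
4kTRB = 4 × 1.38×10⁻²³ × 301 × 5.00×10¹ × 3.49×10⁷ = 2.90×10⁻¹¹ V²
V_n = √(2.90×10⁻¹¹) = 5.38×10⁻⁶ V = 5.38 µV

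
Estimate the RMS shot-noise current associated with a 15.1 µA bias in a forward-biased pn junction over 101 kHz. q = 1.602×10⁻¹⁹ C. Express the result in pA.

699 pA

I_n = √(2qI·B)
2qI·B = 2 × 1.602×10⁻¹⁹ × 1.51×10⁻⁵ × 1.01×10⁵ = 4.89×10⁻¹⁹ A²
I_n = √(4.89×10⁻¹⁹) = 6.99×10⁻¹⁰ A = 699 pA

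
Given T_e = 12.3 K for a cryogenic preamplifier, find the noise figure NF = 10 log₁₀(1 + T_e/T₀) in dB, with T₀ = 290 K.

0.180 dB

F = 1 + T_e/T₀ = 1 + 12.3/290 = 1.04241
NF = 10 log₁₀(1.04241) = 0.180 dB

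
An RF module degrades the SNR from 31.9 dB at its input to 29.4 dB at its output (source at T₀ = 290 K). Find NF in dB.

NF (dB) = SNR_in(dB) − SNR_out(dB) when the source is at T₀
NF = 31.9 − 29.4 = 2.5 dB

2.5 dB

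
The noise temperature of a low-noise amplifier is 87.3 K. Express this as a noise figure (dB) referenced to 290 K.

F = 1 + T_e/T₀ = 1 + 87.3/290 = 1.30103
NF = 10 log₁₀(1.30103) = 1.14 dB

1.14 dB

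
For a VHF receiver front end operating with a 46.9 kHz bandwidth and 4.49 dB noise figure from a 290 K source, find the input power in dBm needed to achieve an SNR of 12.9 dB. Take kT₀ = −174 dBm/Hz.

Sensitivity = −174 + 10 log₁₀(B) + NF + SNR_min
= −174 + 46.71 + 4.49 + 12.9
= −109.90 dBm → −109.9 dBm

−109.9 dBm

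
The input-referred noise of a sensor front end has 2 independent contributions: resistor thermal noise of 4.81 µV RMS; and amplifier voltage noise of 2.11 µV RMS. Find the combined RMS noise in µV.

5.25 µV

Uncorrelated sources add in power (mean-square): V_tot = √(ΣV_i²)
V_tot = √[(4.81×10⁻⁶)² + (2.11×10⁻⁶)²] = 5.25×10⁻⁶ V = 5.25 µV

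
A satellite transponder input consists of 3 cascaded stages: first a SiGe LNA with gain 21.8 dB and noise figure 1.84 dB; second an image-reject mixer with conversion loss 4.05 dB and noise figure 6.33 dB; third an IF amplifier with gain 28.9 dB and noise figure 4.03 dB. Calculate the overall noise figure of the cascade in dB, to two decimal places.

Convert to linear (a loss of L dB is a gain of −L dB): F_i = 10^(NF_i/10), G_i = 10^(G_i,dB/10)
  Stage 1: F_1 = 10^(1.84/10) = 1.528, G_1 = 10^(21.8/10) = 151.4
  Stage 2: F_2 = 10^(6.33/10) = 4.295, G_2 = 10^(−4.05/10) = 0.3936
  Stage 3: F_3 = 10^(4.03/10) = 2.529, G_3 = 10^(28.9/10) = 776.2
Friis cascade:
  F = 1.528 + (4.295 − 1)/151.4 + (2.529 − 1)/59.57 = 1.575
NF = 10 log₁₀(1.575) = 1.97 dB

1.97 dB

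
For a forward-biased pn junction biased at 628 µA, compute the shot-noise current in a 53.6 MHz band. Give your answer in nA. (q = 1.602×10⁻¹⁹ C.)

104 nA

I_n = √(2qI·B)
2qI·B = 2 × 1.602×10⁻¹⁹ × 6.28×10⁻⁴ × 5.36×10⁷ = 1.08×10⁻¹⁴ A²
I_n = √(1.08×10⁻¹⁴) = 1.04×10⁻⁷ A = 104 nA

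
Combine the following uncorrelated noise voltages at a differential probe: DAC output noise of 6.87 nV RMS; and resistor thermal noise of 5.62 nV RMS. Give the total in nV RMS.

8.88 nV

Uncorrelated sources add in power (mean-square): V_tot = √(ΣV_i²)
V_tot = √[(6.87×10⁻⁹)² + (5.62×10⁻⁹)²] = 8.88×10⁻⁹ V = 8.88 nV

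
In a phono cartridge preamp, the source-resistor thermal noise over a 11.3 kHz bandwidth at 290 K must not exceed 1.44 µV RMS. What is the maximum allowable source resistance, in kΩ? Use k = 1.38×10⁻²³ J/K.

11.5 kΩ

Johnson–Nyquist: V_n = √(4kTRB) ⇒ R = V_n² / (4kTB)
4kTB = 4 × 1.38×10⁻²³ × 290 × 1.13×10⁴ = 1.81×10⁻¹⁶
R = (1.44×10⁻⁶)² / 1.81×10⁻¹⁶ = 1.15×10⁴ Ω = 11.5 kΩ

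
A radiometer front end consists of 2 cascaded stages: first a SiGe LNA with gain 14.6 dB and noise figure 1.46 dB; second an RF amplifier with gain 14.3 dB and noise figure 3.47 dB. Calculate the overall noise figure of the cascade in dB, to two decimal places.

Convert to linear (a loss of L dB is a gain of −L dB): F_i = 10^(NF_i/10), G_i = 10^(G_i,dB/10)
  Stage 1: F_1 = 10^(1.46/10) = 1.400, G_1 = 10^(14.6/10) = 28.84
  Stage 2: F_2 = 10^(3.47/10) = 2.223, G_2 = 10^(14.3/10) = 26.92
Friis cascade:
  F = 1.400 + (2.223 − 1)/28.84 = 1.442
NF = 10 log₁₀(1.442) = 1.59 dB

1.59 dB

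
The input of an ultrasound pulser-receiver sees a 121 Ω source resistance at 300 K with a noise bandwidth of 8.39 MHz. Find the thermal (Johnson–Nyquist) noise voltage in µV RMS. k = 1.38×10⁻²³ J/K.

4.10 µV

V_n = √(4kTRB)
4kTRB = 4 × 1.38×10⁻²³ × 300 × 1.21×10² × 8.39×10⁶ = 1.68×10⁻¹¹ V²
V_n = √(1.68×10⁻¹¹) = 4.10×10⁻⁶ V = 4.10 µV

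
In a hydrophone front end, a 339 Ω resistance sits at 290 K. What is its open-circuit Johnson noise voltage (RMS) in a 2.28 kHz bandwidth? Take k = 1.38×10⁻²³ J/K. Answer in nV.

V_n = √(4kTRB)
4kTRB = 4 × 1.38×10⁻²³ × 290 × 3.39×10² × 2.28×10³ = 1.24×10⁻¹⁴ V²
V_n = √(1.24×10⁻¹⁴) = 1.11×10⁻⁷ V = 111 nV

111 nV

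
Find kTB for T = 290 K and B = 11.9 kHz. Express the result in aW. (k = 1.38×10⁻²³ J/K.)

47.6 aW

P_n = kTB = 1.38×10⁻²³ × 290 × 1.19×10⁴ = 4.76×10⁻¹⁷ W = 47.6 aW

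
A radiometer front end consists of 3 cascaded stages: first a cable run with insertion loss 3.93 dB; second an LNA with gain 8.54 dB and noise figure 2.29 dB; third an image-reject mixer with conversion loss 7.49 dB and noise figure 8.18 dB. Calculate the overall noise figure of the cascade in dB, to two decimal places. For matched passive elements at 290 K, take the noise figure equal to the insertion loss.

Convert to linear (a loss of L dB is a gain of −L dB): F_i = 10^(NF_i/10), G_i = 10^(G_i,dB/10)
  Stage 1: F_1 = 10^(3.93/10) = 2.472, G_1 = 10^(−3.93/10) = 0.4046
  Stage 2: F_2 = 10^(2.29/10) = 1.694, G_2 = 10^(8.54/10) = 7.145
  Stage 3: F_3 = 10^(8.18/10) = 6.577, G_3 = 10^(−7.49/10) = 0.1782
Friis cascade:
  F = 2.472 + (1.694 − 1)/0.4046 + (6.577 − 1)/2.891 = 6.117
NF = 10 log₁₀(6.117) = 7.87 dB

7.87 dB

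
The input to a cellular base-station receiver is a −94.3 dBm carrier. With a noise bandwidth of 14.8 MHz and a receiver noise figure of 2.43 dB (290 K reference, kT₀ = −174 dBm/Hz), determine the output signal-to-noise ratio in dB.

5.6 dB

Noise floor: N = −174 + 10 log₁₀(B) + NF
10 log₁₀(1.48×10⁷) = 71.7 dB
N = −174 + 71.7 + 2.43 = −99.87 dBm
SNR = P_sig − N = −94.3 − (−99.87) = 5.57 dB → 5.6 dB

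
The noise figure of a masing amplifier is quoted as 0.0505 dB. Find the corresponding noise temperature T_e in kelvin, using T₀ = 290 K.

F = 10^(0.0505/10) = 1.0117
T_e = (F − 1)·T₀ = (1.0117 − 1) × 290 = 3.39 K

3.39 K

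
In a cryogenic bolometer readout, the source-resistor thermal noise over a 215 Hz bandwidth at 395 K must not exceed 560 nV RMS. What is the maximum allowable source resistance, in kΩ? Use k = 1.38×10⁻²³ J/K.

66.9 kΩ

Johnson–Nyquist: V_n = √(4kTRB) ⇒ R = V_n² / (4kTB)
4kTB = 4 × 1.38×10⁻²³ × 395 × 2.15×10² = 4.69×10⁻¹⁸
R = (5.60×10⁻⁷)² / 4.69×10⁻¹⁸ = 6.69×10⁴ Ω = 66.9 kΩ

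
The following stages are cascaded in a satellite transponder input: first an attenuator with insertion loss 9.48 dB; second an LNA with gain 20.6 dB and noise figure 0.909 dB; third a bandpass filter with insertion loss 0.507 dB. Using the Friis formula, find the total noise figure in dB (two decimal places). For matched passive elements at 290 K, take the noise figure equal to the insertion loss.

Convert to linear (a loss of L dB is a gain of −L dB): F_i = 10^(NF_i/10), G_i = 10^(G_i,dB/10)
  Stage 1: F_1 = 10^(9.48/10) = 8.872, G_1 = 10^(−9.48/10) = 0.1127
  Stage 2: F_2 = 10^(0.909/10) = 1.233, G_2 = 10^(20.6/10) = 114.8
  Stage 3: F_3 = 10^(0.507/10) = 1.124, G_3 = 10^(−0.507/10) = 0.8898
Friis cascade:
  F = 8.872 + (1.233 − 1)/0.1127 + (1.124 − 1)/12.94 = 10.95
NF = 10 log₁₀(10.95) = 10.39 dB

10.39 dB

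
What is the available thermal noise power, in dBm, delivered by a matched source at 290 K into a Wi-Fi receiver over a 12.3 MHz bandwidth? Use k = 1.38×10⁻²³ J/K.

P_n = kTB = 1.38×10⁻²³ × 290 × 1.23×10⁷ = 4.92×10⁻¹⁴ W
In dBm: 10 log₁₀(4.92×10⁻¹⁴ / 10⁻³) = −103.1 dBm

−103.1 dBm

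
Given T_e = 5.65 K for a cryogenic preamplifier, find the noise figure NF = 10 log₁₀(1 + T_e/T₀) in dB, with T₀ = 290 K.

0.084 dB

F = 1 + T_e/T₀ = 1 + 5.65/290 = 1.01948
NF = 10 log₁₀(1.01948) = 0.084 dB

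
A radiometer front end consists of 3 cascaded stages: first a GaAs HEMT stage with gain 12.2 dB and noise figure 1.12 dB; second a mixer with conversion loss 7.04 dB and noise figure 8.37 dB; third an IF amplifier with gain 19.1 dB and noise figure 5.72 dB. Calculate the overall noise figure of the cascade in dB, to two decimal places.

3.95 dB

Convert to linear (a loss of L dB is a gain of −L dB): F_i = 10^(NF_i/10), G_i = 10^(G_i,dB/10)
  Stage 1: F_1 = 10^(1.12/10) = 1.294, G_1 = 10^(12.2/10) = 16.60
  Stage 2: F_2 = 10^(8.37/10) = 6.871, G_2 = 10^(−7.04/10) = 0.1977
  Stage 3: F_3 = 10^(5.72/10) = 3.733, G_3 = 10^(19.1/10) = 81.28
Friis cascade:
  F = 1.294 + (6.871 − 1)/16.60 + (3.733 − 1)/3.281 = 2.481
NF = 10 log₁₀(2.481) = 3.95 dB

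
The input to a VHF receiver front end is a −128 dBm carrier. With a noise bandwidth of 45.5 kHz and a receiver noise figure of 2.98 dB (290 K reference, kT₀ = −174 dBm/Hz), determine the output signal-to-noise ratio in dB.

−3.6 dB

Noise floor: N = −174 + 10 log₁₀(B) + NF
10 log₁₀(4.55×10⁴) = 46.58 dB
N = −174 + 46.58 + 2.98 = −124.44 dBm
SNR = P_sig − N = −128 − (−124.44) = −3.56 dB → −3.6 dB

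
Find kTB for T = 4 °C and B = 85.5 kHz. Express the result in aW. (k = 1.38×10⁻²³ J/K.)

327 aW

T = 4 °C + 273.15 = 277.15 K
P_n = kTB = 1.38×10⁻²³ × 277.15 × 8.55×10⁴ = 3.27×10⁻¹⁶ W = 327 aW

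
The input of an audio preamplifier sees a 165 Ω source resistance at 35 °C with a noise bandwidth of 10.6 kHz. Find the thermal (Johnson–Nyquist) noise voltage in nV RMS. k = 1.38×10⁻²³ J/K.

T = 35 °C + 273.15 = 308.15 K
V_n = √(4kTRB)
4kTRB = 4 × 1.38×10⁻²³ × 308.15 × 1.65×10² × 1.06×10⁴ = 2.98×10⁻¹⁴ V²
V_n = √(2.98×10⁻¹⁴) = 1.72×10⁻⁷ V = 172 nV

172 nV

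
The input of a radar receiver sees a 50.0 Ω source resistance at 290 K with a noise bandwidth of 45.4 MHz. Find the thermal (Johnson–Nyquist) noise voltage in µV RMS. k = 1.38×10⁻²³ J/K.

6.03 µV

V_n = √(4kTRB)
4kTRB = 4 × 1.38×10⁻²³ × 290 × 5.00×10¹ × 4.54×10⁷ = 3.63×10⁻¹¹ V²
V_n = √(3.63×10⁻¹¹) = 6.03×10⁻⁶ V = 6.03 µV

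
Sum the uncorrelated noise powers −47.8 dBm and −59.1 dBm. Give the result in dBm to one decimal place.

−47.5 dBm

Convert to linear, add, convert back:
P₁ = 1.66×10⁻⁸ W, P₂ = 1.23×10⁻⁹ W
P_tot = 1.78×10⁻⁸ W → 10 log₁₀(P_tot / 10⁻³) = −47.5 dBm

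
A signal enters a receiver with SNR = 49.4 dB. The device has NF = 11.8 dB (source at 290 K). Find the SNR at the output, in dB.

By definition F = SNR_in/SNR_out, so in dB: SNR_out = SNR_in − NF
SNR_out = 49.4 − 11.8 = 37.6 dB

37.6 dB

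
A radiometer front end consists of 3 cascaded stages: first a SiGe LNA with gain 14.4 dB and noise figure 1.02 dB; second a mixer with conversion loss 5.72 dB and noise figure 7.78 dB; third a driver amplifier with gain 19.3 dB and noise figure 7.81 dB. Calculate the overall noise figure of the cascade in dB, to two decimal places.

3.28 dB

Convert to linear (a loss of L dB is a gain of −L dB): F_i = 10^(NF_i/10), G_i = 10^(G_i,dB/10)
  Stage 1: F_1 = 10^(1.02/10) = 1.265, G_1 = 10^(14.4/10) = 27.54
  Stage 2: F_2 = 10^(7.78/10) = 5.998, G_2 = 10^(−5.72/10) = 0.2679
  Stage 3: F_3 = 10^(7.81/10) = 6.039, G_3 = 10^(19.3/10) = 85.11
Friis cascade:
  F = 1.265 + (5.998 − 1)/27.54 + (6.039 − 1)/7.379 = 2.129
NF = 10 log₁₀(2.129) = 3.28 dB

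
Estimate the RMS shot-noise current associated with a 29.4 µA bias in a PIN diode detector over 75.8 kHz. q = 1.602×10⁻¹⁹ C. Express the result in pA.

845 pA

I_n = √(2qI·B)
2qI·B = 2 × 1.602×10⁻¹⁹ × 2.94×10⁻⁵ × 7.58×10⁴ = 7.14×10⁻¹⁹ A²
I_n = √(7.14×10⁻¹⁹) = 8.45×10⁻¹⁰ A = 845 pA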